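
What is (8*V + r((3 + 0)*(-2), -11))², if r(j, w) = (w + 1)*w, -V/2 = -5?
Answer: 36100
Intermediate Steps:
V = 10 (V = -2*(-5) = 10)
r(j, w) = w*(1 + w) (r(j, w) = (1 + w)*w = w*(1 + w))
(8*V + r((3 + 0)*(-2), -11))² = (8*10 - 11*(1 - 11))² = (80 - 11*(-10))² = (80 + 110)² = 190² = 36100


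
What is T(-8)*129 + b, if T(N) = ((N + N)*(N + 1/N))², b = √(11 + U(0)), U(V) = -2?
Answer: 2180103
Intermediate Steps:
b = 3 (b = √(11 - 2) = √9 = 3)
T(N) = 4*N²*(N + 1/N)² (T(N) = ((2*N)*(N + 1/N))² = (2*N*(N + 1/N))² = 4*N²*(N + 1/N)²)
T(-8)*129 + b = (4*(1 + (-8)²)²)*129 + 3 = (4*(1 + 64)²)*129 + 3 = (4*65²)*129 + 3 = (4*4225)*129 + 3 = 16900*129 + 3 = 2180100 + 3 = 2180103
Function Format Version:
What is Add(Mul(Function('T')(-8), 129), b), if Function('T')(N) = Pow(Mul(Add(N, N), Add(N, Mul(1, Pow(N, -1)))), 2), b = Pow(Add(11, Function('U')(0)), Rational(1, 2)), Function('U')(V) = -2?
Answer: 2180103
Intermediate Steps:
b = 3 (b = Pow(Add(11, -2), Rational(1, 2)) = Pow(9, Rational(1, 2)) = 3)
Function('T')(N) = Mul(4, Pow(N, 2), Pow(Add(N, Pow(N, -1)), 2)) (Function('T')(N) = Pow(Mul(Mul(2, N), Add(N, Pow(N, -1))), 2) = Pow(Mul(2, N, Add(N, Pow(N, -1))), 2) = Mul(4, Pow(N, 2), Pow(Add(N, Pow(N, -1)), 2)))
Add(Mul(Function('T')(-8), 129), b) = Add(Mul(Mul(4, Pow(Add(1, Pow(-8, 2)), 2)), 129), 3) = Add(Mul(Mul(4, Pow(Add(1, 64), 2)), 129), 3) = Add(Mul(Mul(4, Pow(65, 2)), 129), 3) = Add(Mul(Mul(4, 4225), 129), 3) = Add(Mul(16900, 129), 3) = Add(2180100, 3) = 2180103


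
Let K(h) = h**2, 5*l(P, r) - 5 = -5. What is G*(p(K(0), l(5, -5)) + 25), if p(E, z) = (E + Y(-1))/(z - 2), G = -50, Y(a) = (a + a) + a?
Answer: -1325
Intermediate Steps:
l(P, r) = 0 (l(P, r) = 1 + (1/5)*(-5) = 1 - 1 = 0)
Y(a) = 3*a (Y(a) = 2*a + a = 3*a)
p(E, z) = (-3 + E)/(-2 + z) (p(E, z) = (E + 3*(-1))/(z - 2) = (E - 3)/(-2 + z) = (-3 + E)/(-2 + z))
G*(p(K(0), l(5, -5)) + 25) = -50*((-3 + 0**2)/(-2 + 0) + 25) = -50*((-3 + 0)/(-2) + 25) = -50*(-1/2*(-3) + 25) = -50*(3/2 + 25) = -50*53/2 = -1325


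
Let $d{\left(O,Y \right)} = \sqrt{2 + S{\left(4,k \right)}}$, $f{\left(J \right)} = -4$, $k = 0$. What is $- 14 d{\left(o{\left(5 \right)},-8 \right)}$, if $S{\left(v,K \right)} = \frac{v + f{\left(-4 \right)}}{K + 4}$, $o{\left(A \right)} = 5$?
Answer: $- 14 \sqrt{2} \approx -19.799$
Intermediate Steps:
$S{\left(v,K \right)} = \frac{-4 + v}{4 + K}$ ($S{\left(v,K \right)} = \frac{v - 4}{K + 4} = \frac{-4 + v}{4 + K}$)
$d{\left(O,Y \right)} = \sqrt{2}$ ($d{\left(O,Y \right)} = \sqrt{2 + \frac{-4 + 4}{4 + 0}} = \sqrt{2 + \frac{1}{4} \cdot 0} = \sqrt{2 + 0} = \sqrt{2}$)
$- 14 d{\left(o{\left(5 \right)},-8 \right)} = - 14 \sqrt{2}$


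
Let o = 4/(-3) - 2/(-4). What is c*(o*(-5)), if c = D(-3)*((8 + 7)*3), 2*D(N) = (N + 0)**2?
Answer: 3375/4 ≈ 843.75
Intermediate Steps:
D(N) = N**2/2 (D(N) = (N + 0)**2/2 = N**2/2)
o = -5/6 (o = 4*(-1/3) - 2*(-1/4) = -4/3 + 1/2 = -5/6 ≈ -0.83333)
c = 405/2 (c = ((1/2)*(-3)**2)*((8 + 7)*3) = ((1/2)*9)*(15*3) = (9/2)*45 = 405/2 ≈ 202.50)
c*(o*(-5)) = 405*(-5/6*(-5))/2 = (405/2)*(25/6) = 3375/4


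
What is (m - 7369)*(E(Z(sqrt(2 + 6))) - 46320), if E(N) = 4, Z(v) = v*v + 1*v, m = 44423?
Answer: -1716193064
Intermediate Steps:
Z(v) = v + v**2 (Z(v) = v**2 + v = v + v**2)
(m - 7369)*(E(Z(sqrt(2 + 6))) - 46320) = (44423 - 7369)*(4 - 46320) = 37054*(-46316) = -1716193064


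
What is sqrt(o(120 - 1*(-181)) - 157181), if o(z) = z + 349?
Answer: I*sqrt(156531) ≈ 395.64*I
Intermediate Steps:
o(z) = 349 + z
sqrt(o(120 - 1*(-181)) - 157181) = sqrt((349 + (120 - 1*(-181))) - 157181) = sqrt((349 + (120 + 181)) - 157181) = sqrt((349 + 301) - 157181) = sqrt(650 - 157181) = sqrt(-156531) = I*sqrt(156531)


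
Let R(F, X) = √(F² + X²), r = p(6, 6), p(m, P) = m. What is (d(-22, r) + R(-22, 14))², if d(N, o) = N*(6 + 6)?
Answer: 70376 - 1056*√170 ≈ 56607.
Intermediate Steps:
r = 6
d(N, o) = 12*N (d(N, o) = N*12 = 12*N)
(d(-22, r) + R(-22, 14))² = (12*(-22) + √((-22)² + 14²))² = (-264 + √(484 + 196))² = (-264 + √680)² = (-264 + 2*√170)²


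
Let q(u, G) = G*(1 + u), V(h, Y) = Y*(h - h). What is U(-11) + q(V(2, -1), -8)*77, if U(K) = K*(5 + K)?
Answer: -550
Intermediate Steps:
V(h, Y) = 0 (V(h, Y) = Y*0 = 0)
U(-11) + q(V(2, -1), -8)*77 = -11*(5 - 11) - 8*(1 + 0)*77 = -11*(-6) - 8*1*77 = 66 - 8*77 = 66 - 616 = -550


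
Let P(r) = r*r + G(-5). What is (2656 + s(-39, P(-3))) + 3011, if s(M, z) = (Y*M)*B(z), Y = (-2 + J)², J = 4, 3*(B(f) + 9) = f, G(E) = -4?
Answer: 6811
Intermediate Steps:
B(f) = -9 + f/3
P(r) = -4 + r² (P(r) = r*r - 4 = r² - 4 = -4 + r²)
Y = 4 (Y = (-2 + 4)² = 2² = 4)
s(M, z) = 4*M*(-9 + z/3) (s(M, z) = (4*M)*(-9 + z/3) = 4*M*(-9 + z/3))
(2656 + s(-39, P(-3))) + 3011 = (2656 + (4/3)*(-39)*(-27 + (-4 + (-3)²))) + 3011 = (2656 + (4/3)*(-39)*(-27 + (-4 + 9))) + 3011 = (2656 + (4/3)*(-39)*(-27 + 5)) + 3011 = (2656 + (4/3)*(-39)*(-22)) + 3011 = (2656 + 1144) + 3011 = 3800 + 3011 = 6811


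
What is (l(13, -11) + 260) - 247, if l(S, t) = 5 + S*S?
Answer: 187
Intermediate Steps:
l(S, t) = 5 + S**2
(l(13, -11) + 260) - 247 = ((5 + 13**2) + 260) - 247 = ((5 + 169) + 260) - 247 = (174 + 260) - 247 = 434 - 247 = 187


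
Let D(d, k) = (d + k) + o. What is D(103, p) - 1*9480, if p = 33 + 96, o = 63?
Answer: -9185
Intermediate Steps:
p = 129
D(d, k) = 63 + d + k (D(d, k) = (d + k) + 63 = 63 + d + k)
D(103, p) - 1*9480 = (63 + 103 + 129) - 1*9480 = 295 - 9480 = -9185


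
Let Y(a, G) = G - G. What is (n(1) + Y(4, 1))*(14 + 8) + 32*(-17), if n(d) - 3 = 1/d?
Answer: -456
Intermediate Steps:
Y(a, G) = 0
n(d) = 3 + 1/d
(n(1) + Y(4, 1))*(14 + 8) + 32*(-17) = ((3 + 1/1) + 0)*(14 + 8) + 32*(-17) = ((3 + 1) + 0)*22 - 544 = (4 + 0)*22 - 544 = 4*22 - 544 = 88 - 544 = -456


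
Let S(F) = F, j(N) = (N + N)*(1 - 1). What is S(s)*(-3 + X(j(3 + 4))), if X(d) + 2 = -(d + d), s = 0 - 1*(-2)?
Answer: -10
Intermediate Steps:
s = 2 (s = 0 + 2 = 2)
j(N) = 0 (j(N) = (2*N)*0 = 0)
X(d) = -2 - 2*d (X(d) = -2 - (d + d) = -2 - 2*d)
S(s)*(-3 + X(j(3 + 4))) = 2*(-3 + (-2 - 2*0)) = 2*(-3 + (-2 + 0)) = 2*(-3 - 2) = 2*(-5) = -10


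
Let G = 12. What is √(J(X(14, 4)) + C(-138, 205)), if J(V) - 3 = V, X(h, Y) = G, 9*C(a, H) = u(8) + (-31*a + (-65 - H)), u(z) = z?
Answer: √4151/3 ≈ 21.476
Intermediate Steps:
C(a, H) = -19/3 - 31*a/9 - H/9 (C(a, H) = (8 + (-31*a + (-65 - H)))/9 = (8 + (-65 - H - 31*a))/9 = (-57 - H - 31*a)/9 = -19/3 - 31*a/9 - H/9)
X(h, Y) = 12
J(V) = 3 + V
√(J(X(14, 4)) + C(-138, 205)) = √((3 + 12) + (-19/3 - 31/9*(-138) - ⅑*205)) = √(15 + (-19/3 + 1426/3 - 205/9)) = √(15 + 4016/9) = √(4151/9) = √4151/3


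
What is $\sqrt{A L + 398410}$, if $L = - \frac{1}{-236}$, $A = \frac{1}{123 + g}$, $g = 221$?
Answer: $\frac{\sqrt{164116081495634}}{20296} \approx 631.2$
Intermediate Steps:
$A = \frac{1}{344}$ ($A = \frac{1}{123 + 221} = \frac{1}{344} \approx 0.002907$)
$L = \frac{1}{236}$ ($L = \left(-1\right) \left(- \frac{1}{236}\right) = \frac{1}{236} \approx 0.0042373$)
$\sqrt{A L + 398410} = \sqrt{\frac{1}{344} \cdot \frac{1}{236} + 398410} = \sqrt{\frac{1}{81184} + 398410} = \sqrt{\frac{32344517441}{81184}} = \frac{\sqrt{164116081495634}}{20296}$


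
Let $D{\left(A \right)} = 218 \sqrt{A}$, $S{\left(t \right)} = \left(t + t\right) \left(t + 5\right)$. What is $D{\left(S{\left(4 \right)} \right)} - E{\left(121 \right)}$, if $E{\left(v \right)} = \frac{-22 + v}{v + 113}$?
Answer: $- \frac{11}{26} + 1308 \sqrt{2} \approx 1849.4$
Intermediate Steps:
$S{\left(t \right)} = 2 t \left(5 + t\right)$
$E{\left(v \right)} = \frac{-22 + v}{113 + v}$
$D{\left(S{\left(4 \right)} \right)} - E{\left(121 \right)} = 218 \sqrt{2 \cdot 4 \left(5 + 4\right)} - \frac{-22 + 121}{113 + 121} = 218 \sqrt{2 \cdot 4 \cdot 9} - \frac{1}{234} \cdot 99 = 218 \sqrt{72} - \frac{1}{234} \cdot 99 = 218 \cdot 6 \sqrt{2} - \frac{11}{26} = 1308 \sqrt{2} - \frac{11}{26} = - \frac{11}{26} + 1308 \sqrt{2}$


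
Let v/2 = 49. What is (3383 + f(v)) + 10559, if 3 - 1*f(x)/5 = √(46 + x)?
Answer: 13897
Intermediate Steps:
v = 98 (v = 2*49 = 98)
f(x) = 15 - 5*√(46 + x)
(3383 + f(v)) + 10559 = (3383 + (15 - 5*√(46 + 98))) + 10559 = (3383 + (15 - 5*√144)) + 10559 = (3383 + (15 - 5*12)) + 10559 = (3383 + (15 - 60)) + 10559 = (3383 - 45) + 10559 = 3338 + 10559 = 13897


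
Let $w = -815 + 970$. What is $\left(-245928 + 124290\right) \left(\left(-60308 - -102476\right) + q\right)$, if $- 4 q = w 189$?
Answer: $- \frac{8476769763}{2} \approx -4.2384 \cdot 10^{9}$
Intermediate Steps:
$w = 155$
$q = - \frac{29295}{4}$ ($q = - \frac{155 \cdot 189}{4} = \left(- \frac{1}{4}\right) 29295 = - \frac{29295}{4} \approx -7323.8$)
$\left(-245928 + 124290\right) \left(\left(-60308 - -102476\right) + q\right) = \left(-245928 + 124290\right) \left(\left(-60308 - -102476\right) - \frac{29295}{4}\right) = - 121638 \left(\left(-60308 + 102476\right) - \frac{29295}{4}\right) = - 121638 \left(42168 - \frac{29295}{4}\right) = \left(-121638\right) \frac{139377}{4} = - \frac{8476769763}{2}$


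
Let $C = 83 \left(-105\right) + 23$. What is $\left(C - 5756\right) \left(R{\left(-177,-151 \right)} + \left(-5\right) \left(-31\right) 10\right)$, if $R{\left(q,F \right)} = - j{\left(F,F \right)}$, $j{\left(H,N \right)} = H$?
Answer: $-24576048$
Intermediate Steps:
$R{\left(q,F \right)} = - F$
$C = -8692$ ($C = -8715 + 23 = -8692$)
$\left(C - 5756\right) \left(R{\left(-177,-151 \right)} + \left(-5\right) \left(-31\right) 10\right) = \left(-8692 - 5756\right) \left(\left(-1\right) \left(-151\right) + \left(-5\right) \left(-31\right) 10\right) = - 14448 \left(151 + 155 \cdot 10\right) = - 14448 \left(151 + 1550\right) = \left(-14448\right) 1701 = -24576048$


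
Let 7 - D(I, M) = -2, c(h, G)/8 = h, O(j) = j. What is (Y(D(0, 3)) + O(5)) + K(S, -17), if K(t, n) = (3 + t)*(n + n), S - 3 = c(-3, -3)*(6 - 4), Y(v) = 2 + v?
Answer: 1444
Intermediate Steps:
c(h, G) = 8*h
D(I, M) = 9 (D(I, M) = 7 - 1*(-2) = 7 + 2 = 9)
S = -45 (S = 3 + (8*(-3))*(6 - 4) = 3 - 24*2 = 3 - 48 = -45)
K(t, n) = 2*n*(3 + t) (K(t, n) = (3 + t)*(2*n) = 2*n*(3 + t))
(Y(D(0, 3)) + O(5)) + K(S, -17) = ((2 + 9) + 5) + 2*(-17)*(3 - 45) = (11 + 5) + 2*(-17)*(-42) = 16 + 1428 = 1444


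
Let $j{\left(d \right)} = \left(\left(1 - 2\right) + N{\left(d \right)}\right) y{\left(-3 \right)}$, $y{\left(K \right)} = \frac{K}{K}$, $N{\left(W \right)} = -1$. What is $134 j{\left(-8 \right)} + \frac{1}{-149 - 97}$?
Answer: $- \frac{65929}{246} \approx -268.0$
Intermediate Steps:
$y{\left(K \right)} = 1$
$j{\left(d \right)} = -2$ ($j{\left(d \right)} = \left(\left(1 - 2\right) - 1\right) 1 = \left(-1 - 1\right) 1 = \left(-2\right) 1 = -2$)
$134 j{\left(-8 \right)} + \frac{1}{-149 - 97} = 134 \left(-2\right) + \frac{1}{-149 - 97} = -268 + \frac{1}{-246} = -268 - \frac{1}{246} = - \frac{65929}{246}$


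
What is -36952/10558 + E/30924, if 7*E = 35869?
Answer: -3810110317/1142734572 ≈ -3.3342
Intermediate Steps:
E = 35869/7 (E = (1/7)*35869 = 35869/7 ≈ 5124.1)
-36952/10558 + E/30924 = -36952/10558 + (35869/7)/30924 = -36952*1/10558 + (35869/7)*(1/30924) = -18476/5279 + 35869/216468 = -3810110317/1142734572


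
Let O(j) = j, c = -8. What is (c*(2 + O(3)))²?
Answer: 1600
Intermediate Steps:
(c*(2 + O(3)))² = (-8*(2 + 3))² = (-8*5)² = (-40)² = 1600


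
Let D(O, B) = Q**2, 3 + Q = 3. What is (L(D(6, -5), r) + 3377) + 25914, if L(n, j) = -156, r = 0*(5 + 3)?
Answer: 29135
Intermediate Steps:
Q = 0 (Q = -3 + 3 = 0)
D(O, B) = 0 (D(O, B) = 0**2 = 0)
r = 0 (r = 0*8 = 0)
(L(D(6, -5), r) + 3377) + 25914 = (-156 + 3377) + 25914 = 3221 + 25914 = 29135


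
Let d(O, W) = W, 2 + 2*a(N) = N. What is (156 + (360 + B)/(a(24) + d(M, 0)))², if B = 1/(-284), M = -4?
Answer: 347608113889/9759376 ≈ 35618.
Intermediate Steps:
a(N) = -1 + N/2
B = -1/284 ≈ -0.0035211
(156 + (360 + B)/(a(24) + d(M, 0)))² = (156 + (360 - 1/284)/((-1 + (½)*24) + 0))² = (156 + 102239/(284*((-1 + 12) + 0)))² = (156 + 102239/(284*(11 + 0)))² = (156 + (102239/284)/11)² = (156 + (102239/284)*(1/11))² = (156 + 102239/3124)² = (589583/3124)² = 347608113889/9759376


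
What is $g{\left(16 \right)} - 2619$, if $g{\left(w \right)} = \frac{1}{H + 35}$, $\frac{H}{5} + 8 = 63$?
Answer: $- \frac{811889}{310} \approx -2619.0$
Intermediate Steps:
$H = 275$ ($H = -40 + 5 \cdot 63 = -40 + 315 = 275$)
$g{\left(w \right)} = \frac{1}{310}$ ($g{\left(w \right)} = \frac{1}{275 + 35} = \frac{1}{310}$)
$g{\left(16 \right)} - 2619 = \frac{1}{310} - 2619 = - \frac{811889}{310}$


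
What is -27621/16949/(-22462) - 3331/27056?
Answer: -57608749691/468202159024 ≈ -0.12304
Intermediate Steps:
-27621/16949/(-22462) - 3331/27056 = -27621*1/16949*(-1/22462) - 3331*1/27056 = -27621/16949*(-1/22462) - 3331/27056 = 2511/34609858 - 3331/27056 = -57608749691/468202159024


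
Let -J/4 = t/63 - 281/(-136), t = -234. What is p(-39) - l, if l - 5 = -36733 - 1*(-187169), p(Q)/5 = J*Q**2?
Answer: -23872713/238 ≈ -1.0031e+5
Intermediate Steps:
J = 1569/238 (J = -4*(-234/63 - 281/(-136)) = -4*(-234*1/63 - 281*(-1/136)) = -4*(-26/7 + 281/136) = -4*(-1569/952) = 1569/238 ≈ 6.5924)
p(Q) = 7845*Q**2/238 (p(Q) = 5*(1569*Q**2/238) = 7845*Q**2/238)
l = 150441 (l = 5 + (-36733 - 1*(-187169)) = 5 + (-36733 + 187169) = 5 + 150436 = 150441)
p(-39) - l = (7845/238)*(-39)**2 - 1*150441 = (7845/238)*1521 - 150441 = 11932245/238 - 150441 = -23872713/238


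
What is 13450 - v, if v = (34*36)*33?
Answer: -26942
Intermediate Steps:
v = 40392 (v = 1224*33 = 40392)
13450 - v = 13450 - 1*40392 = 13450 - 40392 = -26942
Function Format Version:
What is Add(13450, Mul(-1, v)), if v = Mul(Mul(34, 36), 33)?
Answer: -26942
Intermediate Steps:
v = 40392 (v = Mul(1224, 33) = 40392)
Add(13450, Mul(-1, v)) = Add(13450, Mul(-1, 40392)) = Add(13450, -40392) = -26942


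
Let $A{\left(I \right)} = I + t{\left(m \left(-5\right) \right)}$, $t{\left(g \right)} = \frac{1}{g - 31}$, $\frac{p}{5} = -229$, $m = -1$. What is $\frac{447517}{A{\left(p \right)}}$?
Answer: $- \frac{1662206}{4253} \approx -390.83$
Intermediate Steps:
$p = -1145$ ($p = 5 \left(-229\right) = -1145$)
$t{\left(g \right)} = \frac{1}{-31 + g}$
$A{\left(I \right)} = - \frac{1}{26} + I$ ($A{\left(I \right)} = I + \frac{1}{-31 - -5} = I + \frac{1}{-31 + 5} = I + \frac{1}{-26} = I - \frac{1}{26} = - \frac{1}{26} + I$)
$\frac{447517}{A{\left(p \right)}} = \frac{447517}{- \frac{1}{26} - 1145} = \frac{447517}{- \frac{29771}{26}} = 447517 \left(- \frac{26}{29771}\right) = - \frac{1662206}{4253}$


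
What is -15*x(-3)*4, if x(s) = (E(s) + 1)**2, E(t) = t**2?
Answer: -6000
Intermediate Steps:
x(s) = (1 + s**2)**2 (x(s) = (s**2 + 1)**2 = (1 + s**2)**2)
-15*x(-3)*4 = -15*(1 + (-3)**2)**2*4 = -15*(1 + 9)**2*4 = -15*10**2*4 = -15*100*4 = -1500*4 = -6000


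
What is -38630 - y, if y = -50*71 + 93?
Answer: -35173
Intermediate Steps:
y = -3457 (y = -3550 + 93 = -3457)
-38630 - y = -38630 - 1*(-3457) = -38630 + 3457 = -35173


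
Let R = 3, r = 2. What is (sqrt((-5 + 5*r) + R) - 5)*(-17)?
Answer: 85 - 34*sqrt(2) ≈ 36.917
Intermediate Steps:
(sqrt((-5 + 5*r) + R) - 5)*(-17) = (sqrt((-5 + 5*2) + 3) - 5)*(-17) = (sqrt((-5 + 10) + 3) - 5)*(-17) = (sqrt(5 + 3) - 5)*(-17) = (sqrt(8) - 5)*(-17) = (2*sqrt(2) - 5)*(-17) = (-5 + 2*sqrt(2))*(-17) = 85 - 34*sqrt(2)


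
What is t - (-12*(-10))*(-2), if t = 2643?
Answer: 2883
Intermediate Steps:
t - (-12*(-10))*(-2) = 2643 - (-12*(-10))*(-2) = 2643 - 120*(-2) = 2643 - 1*(-240) = 2643 + 240 = 2883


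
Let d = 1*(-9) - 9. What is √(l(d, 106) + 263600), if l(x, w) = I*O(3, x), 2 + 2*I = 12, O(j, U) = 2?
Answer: 3*√29290 ≈ 513.43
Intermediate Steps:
d = -18 (d = -9 - 9 = -18)
I = 5 (I = -1 + (½)*12 = -1 + 6 = 5)
l(x, w) = 10 (l(x, w) = 5*2 = 10)
√(l(d, 106) + 263600) = √(10 + 263600) = √263610 = 3*√29290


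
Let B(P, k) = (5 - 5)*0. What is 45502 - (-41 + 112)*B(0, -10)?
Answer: 45502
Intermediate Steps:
B(P, k) = 0 (B(P, k) = 0*0 = 0)
45502 - (-41 + 112)*B(0, -10) = 45502 - (-41 + 112)*0 = 45502 - 71*0 = 45502 - 1*0 = 45502 + 0 = 45502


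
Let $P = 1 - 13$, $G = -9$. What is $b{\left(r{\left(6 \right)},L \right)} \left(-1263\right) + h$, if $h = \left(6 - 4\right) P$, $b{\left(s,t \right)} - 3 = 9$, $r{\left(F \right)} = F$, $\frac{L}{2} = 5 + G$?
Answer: $-15180$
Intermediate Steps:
$L = -8$ ($L = 2 \left(5 - 9\right) = 2 \left(-4\right) = -8$)
$P = -12$ ($P = 1 - 13 = -12$)
$b{\left(s,t \right)} = 12$ ($b{\left(s,t \right)} = 3 + 9 = 12$)
$h = -24$ ($h = \left(6 - 4\right) \left(-12\right) = 2 \left(-12\right) = -24$)
$b{\left(r{\left(6 \right)},L \right)} \left(-1263\right) + h = 12 \left(-1263\right) - 24 = -15156 - 24 = -15180$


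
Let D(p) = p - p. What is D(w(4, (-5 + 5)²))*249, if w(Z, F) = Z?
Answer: 0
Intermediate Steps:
D(p) = 0
D(w(4, (-5 + 5)²))*249 = 0*249 = 0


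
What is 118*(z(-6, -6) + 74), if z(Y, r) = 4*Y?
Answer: 5900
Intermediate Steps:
118*(z(-6, -6) + 74) = 118*(4*(-6) + 74) = 118*(-24 + 74) = 118*50 = 5900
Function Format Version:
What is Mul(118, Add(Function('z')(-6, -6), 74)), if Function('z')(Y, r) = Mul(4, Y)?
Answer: 5900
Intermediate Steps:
Mul(118, Add(Function('z')(-6, -6), 74)) = Mul(118, Add(Mul(4, -6), 74)) = Mul(118, Add(-24, 74)) = Mul(118, 50) = 5900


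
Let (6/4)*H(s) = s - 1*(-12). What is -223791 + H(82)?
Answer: -671185/3 ≈ -2.2373e+5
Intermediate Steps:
H(s) = 8 + 2*s/3 (H(s) = 2*(s - 1*(-12))/3 = 2*(s + 12)/3 = 2*(12 + s)/3 = 8 + 2*s/3)
-223791 + H(82) = -223791 + (8 + (⅔)*82) = -223791 + (8 + 164/3) = -223791 + 188/3 = -671185/3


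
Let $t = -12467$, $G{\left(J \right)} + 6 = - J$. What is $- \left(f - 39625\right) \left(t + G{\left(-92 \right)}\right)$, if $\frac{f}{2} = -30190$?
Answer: $-1238161905$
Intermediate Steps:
$f = -60380$ ($f = 2 \left(-30190\right) = -60380$)
$G{\left(J \right)} = -6 - J$
$- \left(f - 39625\right) \left(t + G{\left(-92 \right)}\right) = - \left(-60380 - 39625\right) \left(-12467 - -86\right) = - \left(-100005\right) \left(-12467 + \left(-6 + 92\right)\right) = - \left(-100005\right) \left(-12467 + 86\right) = - \left(-100005\right) \left(-12381\right) = \left(-1\right) 1238161905 = -1238161905$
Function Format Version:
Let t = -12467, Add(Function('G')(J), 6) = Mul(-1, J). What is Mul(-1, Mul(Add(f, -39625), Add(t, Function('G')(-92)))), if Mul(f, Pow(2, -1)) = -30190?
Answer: -1238161905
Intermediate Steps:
f = -60380 (f = Mul(2, -30190) = -60380)
Function('G')(J) = Add(-6, Mul(-1, J))
Mul(-1, Mul(Add(f, -39625), Add(t, Function('G')(-92)))) = Mul(-1, Mul(Add(-60380, -39625), Add(-12467, Add(-6, Mul(-1, -92))))) = Mul(-1, Mul(-100005, Add(-12467, Add(-6, 92)))) = Mul(-1, Mul(-100005, Add(-12467, 86))) = Mul(-1, Mul(-100005, -12381)) = Mul(-1, 1238161905) = -1238161905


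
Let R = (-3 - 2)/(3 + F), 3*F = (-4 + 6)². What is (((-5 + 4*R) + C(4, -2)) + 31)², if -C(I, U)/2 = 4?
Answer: 30276/169 ≈ 179.15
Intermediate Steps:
F = 4/3 (F = (-4 + 6)²/3 = (⅓)*2² = (⅓)*4 = 4/3 ≈ 1.3333)
C(I, U) = -8 (C(I, U) = -2*4 = -8)
R = -15/13 (R = (-3 - 2)/(3 + 4/3) = -5/13/3 = -5*3/13 = -15/13 ≈ -1.1538)
(((-5 + 4*R) + C(4, -2)) + 31)² = (((-5 + 4*(-15/13)) - 8) + 31)² = (((-5 - 60/13) - 8) + 31)² = ((-125/13 - 8) + 31)² = (-229/13 + 31)² = (174/13)² = 30276/169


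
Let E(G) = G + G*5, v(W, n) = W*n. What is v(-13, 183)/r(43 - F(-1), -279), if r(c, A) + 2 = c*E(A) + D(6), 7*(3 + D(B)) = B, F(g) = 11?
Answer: 16653/375005 ≈ 0.044407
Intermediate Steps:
E(G) = 6*G (E(G) = G + 5*G = 6*G)
D(B) = -3 + B/7
r(c, A) = -29/7 + 6*A*c (r(c, A) = -2 + (c*(6*A) + (-3 + (1/7)*6)) = -2 + (6*A*c + (-3 + 6/7)) = -2 + (6*A*c - 15/7) = -2 + (-15/7 + 6*A*c) = -29/7 + 6*A*c)
v(-13, 183)/r(43 - F(-1), -279) = (-13*183)/(-29/7 + 6*(-279)*(43 - 1*11)) = -2379/(-29/7 + 6*(-279)*(43 - 11)) = -2379/(-29/7 + 6*(-279)*32) = -2379/(-29/7 - 53568) = -2379/(-375005/7) = -2379*(-7/375005) = 16653/375005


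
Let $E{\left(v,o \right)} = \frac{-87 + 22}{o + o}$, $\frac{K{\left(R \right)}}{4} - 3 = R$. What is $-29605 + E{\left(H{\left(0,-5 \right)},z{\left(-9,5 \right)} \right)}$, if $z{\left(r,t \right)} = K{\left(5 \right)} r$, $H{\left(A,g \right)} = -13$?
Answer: $- \frac{17052415}{576} \approx -29605.0$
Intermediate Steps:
$K{\left(R \right)} = 12 + 4 R$
$z{\left(r,t \right)} = 32 r$ ($z{\left(r,t \right)} = \left(12 + 4 \cdot 5\right) r = \left(12 + 20\right) r = 32 r$)
$E{\left(v,o \right)} = - \frac{65}{2 o}$
$-29605 + E{\left(H{\left(0,-5 \right)},z{\left(-9,5 \right)} \right)} = -29605 - \frac{65}{2 \cdot 32 \left(-9\right)} = -29605 - \frac{65}{2 \left(-288\right)} = -29605 - - \frac{65}{576} = -29605 + \frac{65}{576} = - \frac{17052415}{576}$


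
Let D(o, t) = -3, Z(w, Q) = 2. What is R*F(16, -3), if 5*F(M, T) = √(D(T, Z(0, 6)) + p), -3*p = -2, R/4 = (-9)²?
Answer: 108*I*√21/5 ≈ 98.984*I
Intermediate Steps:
R = 324 (R = 4*(-9)² = 4*81 = 324)
p = ⅔ (p = -⅓*(-2) = ⅔ ≈ 0.66667)
F(M, T) = I*√21/15 (F(M, T) = √(-3 + ⅔)/5 = √(-7/3)/5 = (I*√21/3)/5 = I*√21/15)
R*F(16, -3) = 324*(I*√21/15) = 108*I*√21/5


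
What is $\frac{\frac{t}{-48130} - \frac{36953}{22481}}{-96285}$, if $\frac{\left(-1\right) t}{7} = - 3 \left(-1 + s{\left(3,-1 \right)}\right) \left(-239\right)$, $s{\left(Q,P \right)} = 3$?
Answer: $\frac{110920258}{7441527420075} \approx 1.4906 \cdot 10^{-5}$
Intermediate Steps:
$t = -10038$ ($t = - 7 - 3 \left(-1 + 3\right) \left(-239\right) = - 7 \left(-3\right) 2 \left(-239\right) = - 7 \left(\left(-6\right) \left(-239\right)\right) = \left(-7\right) 1434 = -10038$)
$\frac{\frac{t}{-48130} - \frac{36953}{22481}}{-96285} = \frac{- \frac{10038}{-48130} - \frac{36953}{22481}}{-96285} = \left(\left(-10038\right) \left(- \frac{1}{48130}\right) - \frac{36953}{22481}\right) \left(- \frac{1}{96285}\right) = \left(\frac{5019}{24065} - \frac{36953}{22481}\right) \left(- \frac{1}{96285}\right) = \left(- \frac{776441806}{541005265}\right) \left(- \frac{1}{96285}\right) = \frac{110920258}{7441527420075}$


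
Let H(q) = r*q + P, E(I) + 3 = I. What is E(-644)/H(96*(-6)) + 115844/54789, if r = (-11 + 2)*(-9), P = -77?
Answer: 5449186135/2560454337 ≈ 2.1282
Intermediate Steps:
E(I) = -3 + I
r = 81 (r = -9*(-9) = 81)
H(q) = -77 + 81*q (H(q) = 81*q - 77 = -77 + 81*q)
E(-644)/H(96*(-6)) + 115844/54789 = (-3 - 644)/(-77 + 81*(96*(-6))) + 115844/54789 = -647/(-77 + 81*(-576)) + 115844*(1/54789) = -647/(-77 - 46656) + 115844/54789 = -647/(-46733) + 115844/54789 = -647*(-1/46733) + 115844/54789 = 647/46733 + 115844/54789 = 5449186135/2560454337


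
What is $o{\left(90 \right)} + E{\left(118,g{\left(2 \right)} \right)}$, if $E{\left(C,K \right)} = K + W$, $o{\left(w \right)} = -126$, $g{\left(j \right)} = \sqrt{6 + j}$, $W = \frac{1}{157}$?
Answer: $- \frac{19781}{157} + 2 \sqrt{2} \approx -123.17$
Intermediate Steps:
$W = \frac{1}{157} \approx 0.0063694$
$E{\left(C,K \right)} = \frac{1}{157} + K$ ($E{\left(C,K \right)} = K + \frac{1}{157} = \frac{1}{157} + K$)
$o{\left(90 \right)} + E{\left(118,g{\left(2 \right)} \right)} = -126 + \left(\frac{1}{157} + \sqrt{6 + 2}\right) = -126 + \left(\frac{1}{157} + \sqrt{8}\right) = -126 + \left(\frac{1}{157} + 2 \sqrt{2}\right) = - \frac{19781}{157} + 2 \sqrt{2}$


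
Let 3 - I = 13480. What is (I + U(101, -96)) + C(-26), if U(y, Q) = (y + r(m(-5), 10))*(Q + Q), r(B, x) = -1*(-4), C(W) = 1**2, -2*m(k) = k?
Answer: -33636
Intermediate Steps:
m(k) = -k/2
I = -13477 (I = 3 - 1*13480 = 3 - 13480 = -13477)
C(W) = 1
r(B, x) = 4
U(y, Q) = 2*Q*(4 + y) (U(y, Q) = (y + 4)*(Q + Q) = (4 + y)*(2*Q) = 2*Q*(4 + y))
(I + U(101, -96)) + C(-26) = (-13477 + 2*(-96)*(4 + 101)) + 1 = (-13477 + 2*(-96)*105) + 1 = (-13477 - 20160) + 1 = -33637 + 1 = -33636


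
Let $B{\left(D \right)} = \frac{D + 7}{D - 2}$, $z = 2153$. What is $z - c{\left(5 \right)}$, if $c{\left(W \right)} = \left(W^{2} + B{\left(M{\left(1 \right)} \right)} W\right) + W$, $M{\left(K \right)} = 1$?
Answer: $2163$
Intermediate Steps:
$B{\left(D \right)} = \frac{7 + D}{-2 + D}$
$c{\left(W \right)} = W^{2} - 7 W$ ($c{\left(W \right)} = \left(W^{2} + \frac{7 + 1}{-2 + 1} W\right) + W = \left(W^{2} + \frac{1}{-1} \cdot 8 W\right) + W = \left(W^{2} + \left(-1\right) 8 W\right) + W = \left(W^{2} - 8 W\right) + W = W^{2} - 7 W$)
$z - c{\left(5 \right)} = 2153 - 5 \left(-7 + 5\right) = 2153 - 5 \left(-2\right) = 2153 - -10 = 2153 + 10 = 2163$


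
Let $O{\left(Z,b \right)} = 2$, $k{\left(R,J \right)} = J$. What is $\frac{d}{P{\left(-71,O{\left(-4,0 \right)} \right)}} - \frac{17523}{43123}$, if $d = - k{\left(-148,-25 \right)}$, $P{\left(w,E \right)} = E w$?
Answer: $- \frac{3566341}{6123466} \approx -0.58241$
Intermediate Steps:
$d = 25$ ($d = \left(-1\right) \left(-25\right) = 25$)
$\frac{d}{P{\left(-71,O{\left(-4,0 \right)} \right)}} - \frac{17523}{43123} = \frac{25}{2 \left(-71\right)} - \frac{17523}{43123} = \frac{25}{-142} - \frac{17523}{43123} = 25 \left(- \frac{1}{142}\right) - \frac{17523}{43123} = - \frac{25}{142} - \frac{17523}{43123} = - \frac{3566341}{6123466}$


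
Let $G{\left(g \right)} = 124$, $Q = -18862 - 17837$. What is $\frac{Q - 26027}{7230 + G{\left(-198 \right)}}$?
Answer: $- \frac{31363}{3677} \approx -8.5295$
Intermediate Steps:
$Q = -36699$ ($Q = -18862 - 17837 = -36699$)
$\frac{Q - 26027}{7230 + G{\left(-198 \right)}} = \frac{-36699 - 26027}{7230 + 124} = - \frac{62726}{7354} = \left(-62726\right) \frac{1}{7354} = - \frac{31363}{3677}$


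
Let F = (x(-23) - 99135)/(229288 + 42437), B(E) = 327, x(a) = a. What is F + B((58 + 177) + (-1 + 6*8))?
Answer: 88754917/271725 ≈ 326.64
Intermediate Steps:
F = -99158/271725 (F = (-23 - 99135)/(229288 + 42437) = -99158/271725 ≈ -0.36492)
F + B((58 + 177) + (-1 + 6*8)) = -99158/271725 + 327 = 88754917/271725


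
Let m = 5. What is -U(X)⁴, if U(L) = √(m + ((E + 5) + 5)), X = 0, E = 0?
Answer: -225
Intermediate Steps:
U(L) = √15 (U(L) = √(5 + ((0 + 5) + 5)) = √(5 + (5 + 5)) = √(5 + 10) = √15)
-U(X)⁴ = -(√15)⁴ = -1*225 = -225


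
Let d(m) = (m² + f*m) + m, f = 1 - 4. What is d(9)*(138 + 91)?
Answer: 14427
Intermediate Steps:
f = -3
d(m) = m² - 2*m (d(m) = (m² - 3*m) + m = m² - 2*m)
d(9)*(138 + 91) = (9*(-2 + 9))*(138 + 91) = (9*7)*229 = 63*229 = 14427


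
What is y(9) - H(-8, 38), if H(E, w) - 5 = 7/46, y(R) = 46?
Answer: 1879/46 ≈ 40.848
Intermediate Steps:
H(E, w) = 237/46 (H(E, w) = 5 + 7/46 = 237/46)
y(9) - H(-8, 38) = 46 - 1*237/46 = 46 - 237/46 = 1879/46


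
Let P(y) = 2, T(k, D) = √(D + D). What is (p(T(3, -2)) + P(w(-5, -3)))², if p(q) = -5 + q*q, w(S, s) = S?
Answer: 49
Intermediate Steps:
T(k, D) = √2*√D (T(k, D) = √(2*D) = √2*√D)
p(q) = -5 + q²
(p(T(3, -2)) + P(w(-5, -3)))² = ((-5 + (√2*√(-2))²) + 2)² = ((-5 + (√2*(I*√2))²) + 2)² = ((-5 + (2*I)²) + 2)² = ((-5 - 4) + 2)² = (-9 + 2)² = (-7)² = 49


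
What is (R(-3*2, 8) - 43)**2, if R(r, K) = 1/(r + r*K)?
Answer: 5396329/2916 ≈ 1850.6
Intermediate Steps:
R(r, K) = 1/(r + K*r)
(R(-3*2, 8) - 43)**2 = (1/(((-3*2))*(1 + 8)) - 43)**2 = (1/(-6*9) - 43)**2 = (-1/6*1/9 - 43)**2 = (-1/54 - 43)**2 = (-2323/54)**2 = 5396329/2916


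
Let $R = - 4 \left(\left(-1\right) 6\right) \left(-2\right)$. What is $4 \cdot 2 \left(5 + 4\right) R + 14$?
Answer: $-3442$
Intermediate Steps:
$R = -48$ ($R = \left(-4\right) \left(-6\right) \left(-2\right) = 24 \left(-2\right) = -48$)
$4 \cdot 2 \left(5 + 4\right) R + 14 = 4 \cdot 2 \left(5 + 4\right) \left(-48\right) + 14 = 4 \cdot 2 \cdot 9 \left(-48\right) + 14 = 4 \cdot 18 \left(-48\right) + 14 = 72 \left(-48\right) + 14 = -3456 + 14 = -3442$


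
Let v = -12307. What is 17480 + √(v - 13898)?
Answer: 17480 + I*√26205 ≈ 17480.0 + 161.88*I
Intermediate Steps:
17480 + √(v - 13898) = 17480 + √(-12307 - 13898) = 17480 + √(-26205) = 17480 + I*√26205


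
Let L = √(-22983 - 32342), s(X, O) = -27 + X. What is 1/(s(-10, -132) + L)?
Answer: -37/56694 - 5*I*√2213/56694 ≈ -0.00065263 - 0.0041488*I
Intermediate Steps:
L = 5*I*√2213 (L = √(-55325) = 5*I*√2213 ≈ 235.21*I)
1/(s(-10, -132) + L) = 1/((-27 - 10) + 5*I*√2213) = 1/(-37 + 5*I*√2213)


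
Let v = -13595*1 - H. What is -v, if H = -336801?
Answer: -323206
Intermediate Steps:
v = 323206 (v = -13595*1 - 1*(-336801) = -13595 + 336801 = 323206)
-v = -1*323206 = -323206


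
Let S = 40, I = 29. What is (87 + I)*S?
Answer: 4640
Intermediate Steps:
(87 + I)*S = (87 + 29)*40 = 116*40 = 4640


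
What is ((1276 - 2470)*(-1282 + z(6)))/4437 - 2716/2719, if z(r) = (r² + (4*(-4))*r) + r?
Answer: 1441751468/4021401 ≈ 358.52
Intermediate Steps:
z(r) = r² - 15*r (z(r) = (r² - 16*r) + r = r² - 15*r)
((1276 - 2470)*(-1282 + z(6)))/4437 - 2716/2719 = ((1276 - 2470)*(-1282 + 6*(-15 + 6)))/4437 - 2716/2719 = -1194*(-1282 + 6*(-9))*(1/4437) - 2716*1/2719 = -1194*(-1282 - 54)*(1/4437) - 2716/2719 = -1194*(-1336)*(1/4437) - 2716/2719 = 1595184*(1/4437) - 2716/2719 = 531728/1479 - 2716/2719 = 1441751468/4021401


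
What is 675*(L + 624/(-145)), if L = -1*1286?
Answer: -25257690/29 ≈ -8.7096e+5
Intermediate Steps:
L = -1286
675*(L + 624/(-145)) = 675*(-1286 + 624/(-145)) = 675*(-1286 + 624*(-1/145)) = 675*(-1286 - 624/145) = 675*(-187094/145) = -25257690/29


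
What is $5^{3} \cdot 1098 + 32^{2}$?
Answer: $138274$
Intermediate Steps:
$5^{3} \cdot 1098 + 32^{2} = 125 \cdot 1098 + 1024 = 137250 + 1024 = 138274$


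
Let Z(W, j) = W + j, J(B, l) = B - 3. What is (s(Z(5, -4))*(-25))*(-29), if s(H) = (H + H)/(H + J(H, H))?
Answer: -1450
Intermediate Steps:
J(B, l) = -3 + B
s(H) = 2*H/(-3 + 2*H) (s(H) = (H + H)/(H + (-3 + H)) = (2*H)/(-3 + 2*H) = 2*H/(-3 + 2*H))
(s(Z(5, -4))*(-25))*(-29) = ((2*(5 - 4)/(-3 + 2*(5 - 4)))*(-25))*(-29) = ((2*1/(-3 + 2*1))*(-25))*(-29) = ((2*1/(-3 + 2))*(-25))*(-29) = ((2*1/(-1))*(-25))*(-29) = ((2*1*(-1))*(-25))*(-29) = -2*(-25)*(-29) = 50*(-29) = -1450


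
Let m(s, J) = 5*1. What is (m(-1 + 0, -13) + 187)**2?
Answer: 36864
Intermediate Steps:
m(s, J) = 5
(m(-1 + 0, -13) + 187)**2 = (5 + 187)**2 = 192**2 = 36864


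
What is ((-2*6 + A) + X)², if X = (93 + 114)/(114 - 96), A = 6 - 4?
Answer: 9/4 ≈ 2.2500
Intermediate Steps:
A = 2
X = 23/2 (X = 207/18 = 207*(1/18) = 23/2 ≈ 11.500)
((-2*6 + A) + X)² = ((-2*6 + 2) + 23/2)² = ((-12 + 2) + 23/2)² = (-10 + 23/2)² = (3/2)² = 9/4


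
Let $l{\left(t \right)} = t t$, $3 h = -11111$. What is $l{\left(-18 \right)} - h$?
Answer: $\frac{12083}{3} \approx 4027.7$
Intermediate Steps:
$h = - \frac{11111}{3}$ ($h = \frac{1}{3} \left(-11111\right) = - \frac{11111}{3} \approx -3703.7$)
$l{\left(t \right)} = t^{2}$
$l{\left(-18 \right)} - h = \left(-18\right)^{2} - - \frac{11111}{3} = 324 + \frac{11111}{3} = \frac{12083}{3}$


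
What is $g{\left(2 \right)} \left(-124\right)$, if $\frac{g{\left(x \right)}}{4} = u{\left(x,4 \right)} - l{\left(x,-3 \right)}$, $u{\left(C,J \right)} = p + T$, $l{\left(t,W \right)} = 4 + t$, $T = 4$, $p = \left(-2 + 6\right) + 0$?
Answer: $-992$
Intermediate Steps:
$p = 4$ ($p = 4 + 0 = 4$)
$u{\left(C,J \right)} = 8$ ($u{\left(C,J \right)} = 4 + 4 = 8$)
$g{\left(x \right)} = 16 - 4 x$ ($g{\left(x \right)} = 4 \left(8 - \left(4 + x\right)\right) = 4 \left(4 - x\right) = 16 - 4 x$)
$g{\left(2 \right)} \left(-124\right) = \left(16 - 8\right) \left(-124\right) = 8 \left(-124\right) = -992$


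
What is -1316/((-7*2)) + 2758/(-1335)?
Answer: 122732/1335 ≈ 91.934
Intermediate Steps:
-1316/((-7*2)) + 2758/(-1335) = -1316/(-14) + 2758*(-1/1335) = -1316*(-1/14) - 2758/1335 = 94 - 2758/1335 = 122732/1335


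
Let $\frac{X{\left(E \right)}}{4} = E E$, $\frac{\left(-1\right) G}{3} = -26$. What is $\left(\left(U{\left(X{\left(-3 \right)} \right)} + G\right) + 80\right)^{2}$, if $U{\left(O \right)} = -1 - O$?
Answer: $14641$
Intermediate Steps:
$G = 78$ ($G = \left(-3\right) \left(-26\right) = 78$)
$X{\left(E \right)} = 4 E^{2}$ ($X{\left(E \right)} = 4 E E = 4 E^{2}$)
$\left(\left(U{\left(X{\left(-3 \right)} \right)} + G\right) + 80\right)^{2} = \left(\left(\left(-1 - 4 \left(-3\right)^{2}\right) + 78\right) + 80\right)^{2} = \left(\left(\left(-1 - 4 \cdot 9\right) + 78\right) + 80\right)^{2} = \left(\left(\left(-1 - 36\right) + 78\right) + 80\right)^{2} = \left(\left(-37 + 78\right) + 80\right)^{2} = \left(41 + 80\right)^{2} = 121^{2} = 14641$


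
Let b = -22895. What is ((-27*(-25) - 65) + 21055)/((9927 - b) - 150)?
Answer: 21665/32672 ≈ 0.66311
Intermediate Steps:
((-27*(-25) - 65) + 21055)/((9927 - b) - 150) = ((-27*(-25) - 65) + 21055)/((9927 - 1*(-22895)) - 150) = ((675 - 65) + 21055)/((9927 + 22895) - 150) = (610 + 21055)/(32822 - 150) = 21665/32672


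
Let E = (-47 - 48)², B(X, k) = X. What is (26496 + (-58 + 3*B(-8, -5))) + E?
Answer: 35439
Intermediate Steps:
E = 9025 (E = (-95)² = 9025)
(26496 + (-58 + 3*B(-8, -5))) + E = (26496 + (-58 + 3*(-8))) + 9025 = (26496 + (-58 - 24)) + 9025 = (26496 - 82) + 9025 = 26414 + 9025 = 35439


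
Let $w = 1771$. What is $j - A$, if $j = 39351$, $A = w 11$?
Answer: $19870$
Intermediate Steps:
$A = 19481$ ($A = 1771 \cdot 11 = 19481$)
$j - A = 39351 - 19481 = 19870$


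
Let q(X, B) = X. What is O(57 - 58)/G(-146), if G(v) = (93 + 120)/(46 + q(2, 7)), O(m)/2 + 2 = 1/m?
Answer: -96/71 ≈ -1.3521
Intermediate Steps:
O(m) = -4 + 2/m
G(v) = 71/16 (G(v) = (93 + 120)/(46 + 2) = 213/48 = 213*(1/48) = 71/16)
O(57 - 58)/G(-146) = (-4 + 2/(57 - 58))/(71/16) = (-4 + 2/(-1))*(16/71) = (-4 + 2*(-1))*(16/71) = (-4 - 2)*(16/71) = -6*16/71 = -96/71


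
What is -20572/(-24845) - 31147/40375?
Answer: 11349457/200623375 ≈ 0.056571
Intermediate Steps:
-20572/(-24845) - 31147/40375 = -20572*(-1/24845) - 31147*1/40375 = 20572/24845 - 31147/40375 = 11349457/200623375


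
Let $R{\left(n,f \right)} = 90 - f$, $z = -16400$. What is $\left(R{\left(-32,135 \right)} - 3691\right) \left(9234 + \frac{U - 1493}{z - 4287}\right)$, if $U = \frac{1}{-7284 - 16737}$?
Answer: $- \frac{17143075182760192}{496922427} \approx -3.4498 \cdot 10^{7}$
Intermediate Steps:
$U = - \frac{1}{24021}$ ($U = \frac{1}{-24021} = - \frac{1}{24021} \approx -4.163 \cdot 10^{-5}$)
$\left(R{\left(-32,135 \right)} - 3691\right) \left(9234 + \frac{U - 1493}{z - 4287}\right) = \left(\left(90 - 135\right) - 3691\right) \left(9234 + \frac{- \frac{1}{24021} - 1493}{-16400 - 4287}\right) = \left(\left(90 - 135\right) - 3691\right) \left(9234 - \frac{35863354}{24021 \left(-20687\right)}\right) = \left(-45 - 3691\right) \left(9234 - - \frac{35863354}{496922427}\right) = - 3736 \left(9234 + \frac{35863354}{496922427}\right) = \left(-3736\right) \frac{4588617554272}{496922427} = - \frac{17143075182760192}{496922427}$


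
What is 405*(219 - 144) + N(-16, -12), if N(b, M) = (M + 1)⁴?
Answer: 45016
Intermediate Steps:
N(b, M) = (1 + M)⁴
405*(219 - 144) + N(-16, -12) = 405*(219 - 144) + (1 - 12)⁴ = 405*75 + (-11)⁴ = 30375 + 14641 = 45016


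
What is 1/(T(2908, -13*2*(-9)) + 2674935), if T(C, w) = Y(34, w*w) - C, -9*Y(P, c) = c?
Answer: 1/2665943 ≈ 3.7510e-7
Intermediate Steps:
Y(P, c) = -c/9
T(C, w) = -C - w²/9 (T(C, w) = -w*w/9 - C = -w²/9 - C = -C - w²/9)
1/(T(2908, -13*2*(-9)) + 2674935) = 1/((-1*2908 - (-13*2*(-9))²/9) + 2674935) = 1/((-2908 - (-26*(-9))²/9) + 2674935) = 1/((-2908 - ⅑*234²) + 2674935) = 1/((-2908 - ⅑*54756) + 2674935) = 1/((-2908 - 6084) + 2674935) = 1/(-8992 + 2674935) = 1/2665943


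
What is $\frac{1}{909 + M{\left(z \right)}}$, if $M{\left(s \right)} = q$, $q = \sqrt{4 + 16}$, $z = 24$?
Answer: $\frac{909}{826261} - \frac{2 \sqrt{5}}{826261} \approx 0.0010947$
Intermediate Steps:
$q = 2 \sqrt{5}$ ($q = \sqrt{20} = 2 \sqrt{5} \approx 4.4721$)
$M{\left(s \right)} = 2 \sqrt{5}$
$\frac{1}{909 + M{\left(z \right)}} = \frac{1}{909 + 2 \sqrt{5}}$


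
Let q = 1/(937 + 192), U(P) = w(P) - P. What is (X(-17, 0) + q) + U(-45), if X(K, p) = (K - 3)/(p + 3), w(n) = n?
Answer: -22577/3387 ≈ -6.6658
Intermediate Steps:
X(K, p) = (-3 + K)/(3 + p)
U(P) = 0 (U(P) = P - P = 0)
q = 1/1129 ≈ 0.00088574
(X(-17, 0) + q) + U(-45) = ((-3 - 17)/(3 + 0) + 1/1129) + 0 = (-20/3 + 1/1129) + 0 = -22577/3387 + 0 = -22577/3387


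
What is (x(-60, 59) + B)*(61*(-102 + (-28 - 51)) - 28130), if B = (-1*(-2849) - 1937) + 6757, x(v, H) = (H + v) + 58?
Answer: -302635146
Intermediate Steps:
x(v, H) = 58 + H + v
B = 7669 (B = (2849 - 1937) + 6757 = 912 + 6757 = 7669)
(x(-60, 59) + B)*(61*(-102 + (-28 - 51)) - 28130) = ((58 + 59 - 60) + 7669)*(61*(-102 + (-28 - 51)) - 28130) = (57 + 7669)*(61*(-102 - 79) - 28130) = 7726*(61*(-181) - 28130) = 7726*(-11041 - 28130) = 7726*(-39171) = -302635146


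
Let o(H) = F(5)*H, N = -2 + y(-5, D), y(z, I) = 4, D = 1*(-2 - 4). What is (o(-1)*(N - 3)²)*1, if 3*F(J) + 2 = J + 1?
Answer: -4/3 ≈ -1.3333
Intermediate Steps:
D = -6 (D = 1*(-6) = -6)
F(J) = -⅓ + J/3 (F(J) = -⅔ + (J + 1)/3 = -⅔ + (1 + J)/3 = -⅔ + (⅓ + J/3) = -⅓ + J/3)
N = 2 (N = -2 + 4 = 2)
o(H) = 4*H/3 (o(H) = (-⅓ + (⅓)*5)*H = (-⅓ + 5/3)*H = 4*H/3)
(o(-1)*(N - 3)²)*1 = (((4/3)*(-1))*(2 - 3)²)*1 = -4/3*(-1)²*1 = -4/3*1*1 = -4/3*1 = -4/3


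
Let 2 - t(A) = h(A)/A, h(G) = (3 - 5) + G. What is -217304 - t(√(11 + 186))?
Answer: -217305 - 2*√197/197 ≈ -2.1731e+5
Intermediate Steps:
h(G) = -2 + G
t(A) = 2 - (-2 + A)/A
-217304 - t(√(11 + 186)) = -217304 - (2 + √(11 + 186))/(√(11 + 186)) = -217304 - (2 + √197)/(√197) = -217304 - √197/197*(2 + √197) = -217304 - √197*(2 + √197)/197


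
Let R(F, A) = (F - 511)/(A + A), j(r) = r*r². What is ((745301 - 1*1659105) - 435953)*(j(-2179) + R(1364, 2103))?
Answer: 19578314148943060539/1402 ≈ 1.3965e+16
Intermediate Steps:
j(r) = r³
R(F, A) = (-511 + F)/(2*A) (R(F, A) = (-511 + F)/((2*A)) = (-511 + F)*(1/(2*A)) = (-511 + F)/(2*A))
((745301 - 1*1659105) - 435953)*(j(-2179) + R(1364, 2103)) = ((745301 - 1*1659105) - 435953)*((-2179)³ + (½)*(-511 + 1364)/2103) = ((745301 - 1659105) - 435953)*(-10345981339 + (½)*(1/2103)*853) = (-913804 - 435953)*(-10345981339 + 853/4206) = -1349757*(-43515197510981/4206) = 19578314148943060539/1402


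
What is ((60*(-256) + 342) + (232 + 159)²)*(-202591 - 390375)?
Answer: -81748071658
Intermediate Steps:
((60*(-256) + 342) + (232 + 159)²)*(-202591 - 390375) = ((-15360 + 342) + 391²)*(-592966) = (-15018 + 152881)*(-592966) = 137863*(-592966) = -81748071658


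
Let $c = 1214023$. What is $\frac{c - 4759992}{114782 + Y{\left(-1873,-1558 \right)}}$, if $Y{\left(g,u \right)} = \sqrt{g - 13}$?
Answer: $- \frac{203506706879}{6587454705} + \frac{3545969 i \sqrt{1886}}{13174909410} \approx -30.893 + 0.011688 i$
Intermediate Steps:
$Y{\left(g,u \right)} = \sqrt{-13 + g}$
$\frac{c - 4759992}{114782 + Y{\left(-1873,-1558 \right)}} = \frac{1214023 - 4759992}{114782 + \sqrt{-13 - 1873}} = - \frac{3545969}{114782 + \sqrt{-1886}} = - \frac{3545969}{114782 + i \sqrt{1886}}$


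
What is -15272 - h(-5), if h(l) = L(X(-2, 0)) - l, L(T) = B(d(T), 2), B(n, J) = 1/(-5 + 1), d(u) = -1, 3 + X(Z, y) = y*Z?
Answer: -61107/4 ≈ -15277.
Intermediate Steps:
X(Z, y) = -3 + Z*y (X(Z, y) = -3 + y*Z = -3 + Z*y)
B(n, J) = -¼ (B(n, J) = 1/(-4) = -¼)
L(T) = -¼
h(l) = -¼ - l
-15272 - h(-5) = -15272 - (-¼ - 1*(-5)) = -15272 - (-¼ + 5) = -15272 - 1*19/4 = -15272 - 19/4 = -61107/4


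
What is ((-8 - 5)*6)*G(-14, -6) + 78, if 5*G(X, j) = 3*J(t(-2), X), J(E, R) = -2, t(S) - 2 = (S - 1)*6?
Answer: 858/5 ≈ 171.60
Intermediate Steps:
t(S) = -4 + 6*S (t(S) = 2 + (S - 1)*6 = 2 + (-1 + S)*6 = 2 + (-6 + 6*S) = -4 + 6*S)
G(X, j) = -6/5 (G(X, j) = (3*(-2))/5 = (⅕)*(-6) = -6/5)
((-8 - 5)*6)*G(-14, -6) + 78 = ((-8 - 5)*6)*(-6/5) + 78 = -13*6*(-6/5) + 78 = -78*(-6/5) + 78 = 468/5 + 78 = 858/5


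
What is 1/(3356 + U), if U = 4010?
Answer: 1/7366 ≈ 0.00013576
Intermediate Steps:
1/(3356 + U) = 1/(3356 + 4010) = 1/7366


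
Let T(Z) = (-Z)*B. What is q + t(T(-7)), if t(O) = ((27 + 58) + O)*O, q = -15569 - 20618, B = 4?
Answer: -33023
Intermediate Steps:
T(Z) = -4*Z (T(Z) = -Z*4 = -4*Z)
q = -36187
t(O) = O*(85 + O) (t(O) = (85 + O)*O = O*(85 + O))
q + t(T(-7)) = -36187 + (-4*(-7))*(85 - 4*(-7)) = -36187 + 28*(85 + 28) = -36187 + 28*113 = -36187 + 3164 = -33023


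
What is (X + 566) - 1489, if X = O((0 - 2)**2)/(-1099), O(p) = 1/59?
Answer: -59848244/64841 ≈ -923.00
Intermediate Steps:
O(p) = 1/59
X = -1/64841 (X = (1/59)/(-1099) = (1/59)*(-1/1099) = -1/64841 ≈ -1.5422e-5)
(X + 566) - 1489 = (-1/64841 + 566) - 1489 = 36700005/64841 - 1489 = -59848244/64841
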